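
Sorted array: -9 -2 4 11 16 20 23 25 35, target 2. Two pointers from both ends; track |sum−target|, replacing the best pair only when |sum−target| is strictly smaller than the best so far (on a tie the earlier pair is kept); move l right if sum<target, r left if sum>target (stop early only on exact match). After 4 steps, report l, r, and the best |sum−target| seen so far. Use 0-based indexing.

l=0, r=4, best |Δ|=9

l=0 r=8: -9+35=26 d=24 *, r--
l=0 r=7: -9+25=16 d=14 *, r--
l=0 r=6: -9+23=14 d=12 *, r--
l=0 r=5: -9+20=11 d=9 *, r--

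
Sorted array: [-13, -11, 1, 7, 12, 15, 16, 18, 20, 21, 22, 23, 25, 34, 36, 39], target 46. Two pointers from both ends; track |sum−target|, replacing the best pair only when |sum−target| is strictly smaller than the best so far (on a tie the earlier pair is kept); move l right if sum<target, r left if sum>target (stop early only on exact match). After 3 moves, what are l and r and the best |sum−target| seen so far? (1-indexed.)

l=4, r=16, best |Δ|=6

[1,16] -13+39=26 d=20 * → l++
[2,16] -11+39=28 d=18 * → l++
[3,16] 1+39=40 d=6 * → l++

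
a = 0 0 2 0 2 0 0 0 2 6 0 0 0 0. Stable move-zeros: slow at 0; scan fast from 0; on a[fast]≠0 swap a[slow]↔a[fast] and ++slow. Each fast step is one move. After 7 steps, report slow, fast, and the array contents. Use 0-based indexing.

(s=0,f=0) a[fast]=0 → fast++
(s=0,f=1) a[fast]=0 → fast++
(s=0,f=2) a[fast]=2≠0 swap→a[0]=2 → slow++,fast++
(s=1,f=3) a[fast]=0 → fast++
(s=1,f=4) a[fast]=2≠0 swap→a[1]=2 → slow++,fast++
(s=2,f=5) a[fast]=0 → fast++
(s=2,f=6) a[fast]=0 → fast++

slow=2, fast=7, a=[2, 2, 0, 0, 0, 0, 0, 0, 2, 6, 0, 0, 0, 0]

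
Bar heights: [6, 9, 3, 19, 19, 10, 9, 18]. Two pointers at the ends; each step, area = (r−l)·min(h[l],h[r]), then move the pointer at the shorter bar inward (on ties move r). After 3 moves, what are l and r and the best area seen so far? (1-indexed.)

l=4, r=8, best area=54

[1,8] min(6,18)*7=42 best=42 * → l++
[2,8] min(9,18)*6=54 best=54 * → l++
[3,8] min(3,18)*5=15 best=54 → l++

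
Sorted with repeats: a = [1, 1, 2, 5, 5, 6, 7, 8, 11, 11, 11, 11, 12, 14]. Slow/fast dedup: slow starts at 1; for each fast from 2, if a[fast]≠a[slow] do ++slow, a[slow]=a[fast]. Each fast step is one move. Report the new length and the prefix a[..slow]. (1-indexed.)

slow=1 fast=2: a[fast]=1=a[slow] dup, fast++
slow=1 fast=3: a[fast]=2≠a[slow]=1 write a[2]=2, slow++,fast++
slow=2 fast=4: a[fast]=5≠a[slow]=2 write a[3]=5, slow++,fast++
slow=3 fast=5: a[fast]=5=a[slow] dup, fast++
slow=3 fast=6: a[fast]=6≠a[slow]=5 write a[4]=6, slow++,fast++
slow=4 fast=7: a[fast]=7≠a[slow]=6 write a[5]=7, slow++,fast++
slow=5 fast=8: a[fast]=8≠a[slow]=7 write a[6]=8, slow++,fast++
slow=6 fast=9: a[fast]=11≠a[slow]=8 write a[7]=11, slow++,fast++
slow=7 fast=10: a[fast]=11=a[slow] dup, fast++
slow=7 fast=11: a[fast]=11=a[slow] dup, fast++
slow=7 fast=12: a[fast]=11=a[slow] dup, fast++
slow=7 fast=13: a[fast]=12≠a[slow]=11 write a[8]=12, slow++,fast++
slow=8 fast=14: a[fast]=14≠a[slow]=12 write a[9]=14, slow++,fast++

length 9; prefix = [1, 2, 5, 6, 7, 8, 11, 12, 14]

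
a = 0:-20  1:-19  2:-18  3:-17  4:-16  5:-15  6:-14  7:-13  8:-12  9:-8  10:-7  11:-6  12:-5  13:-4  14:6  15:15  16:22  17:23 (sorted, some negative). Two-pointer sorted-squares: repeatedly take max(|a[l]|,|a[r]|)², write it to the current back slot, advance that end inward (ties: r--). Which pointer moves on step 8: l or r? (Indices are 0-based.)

r

[0,17] |-20|<=|23| out[17]=529 → r--
[0,16] |-20|<=|22| out[16]=484 → r--
[0,15] |-20|>|15| out[15]=400 → l++
[1,15] |-19|>|15| out[14]=361 → l++
[2,15] |-18|>|15| out[13]=324 → l++
[3,15] |-17|>|15| out[12]=289 → l++
[4,15] |-16|>|15| out[11]=256 → l++
[5,15] |-15|<=|15| out[10]=225 → r--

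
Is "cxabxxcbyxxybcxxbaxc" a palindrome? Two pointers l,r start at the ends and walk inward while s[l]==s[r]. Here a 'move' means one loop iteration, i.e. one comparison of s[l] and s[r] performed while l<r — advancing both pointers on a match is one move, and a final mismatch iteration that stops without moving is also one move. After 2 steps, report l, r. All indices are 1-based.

l=1 r=20: 'c'=='c', l++,r--
l=2 r=19: 'x'=='x', l++,r--

l=3, r=18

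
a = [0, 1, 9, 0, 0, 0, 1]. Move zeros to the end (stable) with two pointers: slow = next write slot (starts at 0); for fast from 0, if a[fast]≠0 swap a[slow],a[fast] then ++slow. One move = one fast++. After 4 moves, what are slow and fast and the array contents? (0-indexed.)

(s=0,f=0) a[fast]=0 → fast++
(s=0,f=1) a[fast]=1≠0 swap→a[0]=1 → slow++,fast++
(s=1,f=2) a[fast]=9≠0 swap→a[1]=9 → slow++,fast++
(s=2,f=3) a[fast]=0 → fast++

slow=2, fast=4, a=[1, 9, 0, 0, 0, 0, 1]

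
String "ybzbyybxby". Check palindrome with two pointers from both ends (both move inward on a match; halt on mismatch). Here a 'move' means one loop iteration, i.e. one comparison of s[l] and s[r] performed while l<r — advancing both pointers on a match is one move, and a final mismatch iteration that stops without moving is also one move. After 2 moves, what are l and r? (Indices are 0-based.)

l=0 r=9: 'y'=='y', l++,r--
l=1 r=8: 'b'=='b', l++,r--

l=2, r=7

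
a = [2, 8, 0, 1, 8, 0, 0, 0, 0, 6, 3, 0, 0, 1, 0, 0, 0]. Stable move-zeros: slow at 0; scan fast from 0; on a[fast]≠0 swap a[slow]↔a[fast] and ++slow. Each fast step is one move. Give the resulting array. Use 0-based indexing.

[2, 8, 1, 8, 6, 3, 1, 0, 0, 0, 0, 0, 0, 0, 0, 0, 0]

(s=0,f=0) a[fast]=2≠0 swap→a[0]=2 → slow++,fast++
(s=1,f=1) a[fast]=8≠0 swap→a[1]=8 → slow++,fast++
(s=2,f=2) a[fast]=0 → fast++
(s=2,f=3) a[fast]=1≠0 swap→a[2]=1 → slow++,fast++
(s=3,f=4) a[fast]=8≠0 swap→a[3]=8 → slow++,fast++
(s=4,f=5) a[fast]=0 → fast++
(s=4,f=6) a[fast]=0 → fast++
(s=4,f=7) a[fast]=0 → fast++
(s=4,f=8) a[fast]=0 → fast++
(s=4,f=9) a[fast]=6≠0 swap→a[4]=6 → slow++,fast++
(s=5,f=10) a[fast]=3≠0 swap→a[5]=3 → slow++,fast++
(s=6,f=11) a[fast]=0 → fast++
(s=6,f=12) a[fast]=0 → fast++
(s=6,f=13) a[fast]=1≠0 swap→a[6]=1 → slow++,fast++
(s=7,f=14) a[fast]=0 → fast++
(s=7,f=15) a[fast]=0 → fast++
(s=7,f=16) a[fast]=0 → fast++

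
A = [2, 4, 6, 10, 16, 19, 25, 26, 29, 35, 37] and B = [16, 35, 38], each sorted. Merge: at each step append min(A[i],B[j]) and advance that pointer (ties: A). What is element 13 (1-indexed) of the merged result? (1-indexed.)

i=1 j=1: A[i]=2<=B[j]=16 take 2, i++
i=2 j=1: A[i]=4<=B[j]=16 take 4, i++
i=3 j=1: A[i]=6<=B[j]=16 take 6, i++
i=4 j=1: A[i]=10<=B[j]=16 take 10, i++
i=5 j=1: A[i]=16<=B[j]=16 take 16, i++
i=6 j=1: A[i]=19>B[j]=16 take 16, j++
i=6 j=2: A[i]=19<=B[j]=35 take 19, i++
i=7 j=2: A[i]=25<=B[j]=35 take 25, i++
i=8 j=2: A[i]=26<=B[j]=35 take 26, i++
i=9 j=2: A[i]=29<=B[j]=35 take 29, i++
i=10 j=2: A[i]=35<=B[j]=35 take 35, i++
i=11 j=2: A[i]=37>B[j]=35 take 35, j++
i=11 j=3: A[i]=37<=B[j]=38 take 37, i++
i=12 j=3: A done, take B[j]=38, j++

merged[13] = 37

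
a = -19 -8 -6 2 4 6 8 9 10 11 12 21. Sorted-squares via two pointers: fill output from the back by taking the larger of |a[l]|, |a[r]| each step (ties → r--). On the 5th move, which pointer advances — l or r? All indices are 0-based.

l=0 r=11: |-19|<=|21| out[11]=441, r--
l=0 r=10: |-19|>|12| out[10]=361, l++
l=1 r=10: |-8|<=|12| out[9]=144, r--
l=1 r=9: |-8|<=|11| out[8]=121, r--
l=1 r=8: |-8|<=|10| out[7]=100, r--

r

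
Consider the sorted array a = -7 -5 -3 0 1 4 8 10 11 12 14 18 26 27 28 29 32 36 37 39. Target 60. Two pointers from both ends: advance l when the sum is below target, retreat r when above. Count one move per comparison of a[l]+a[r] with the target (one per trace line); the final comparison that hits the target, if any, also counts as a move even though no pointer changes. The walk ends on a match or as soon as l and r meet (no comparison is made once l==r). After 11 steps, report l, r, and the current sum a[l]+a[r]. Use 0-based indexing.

l=0 r=19: -7+39=32 <60, l++
l=1 r=19: -5+39=34 <60, l++
l=2 r=19: -3+39=36 <60, l++
l=3 r=19: 0+39=39 <60, l++
l=4 r=19: 1+39=40 <60, l++
l=5 r=19: 4+39=43 <60, l++
l=6 r=19: 8+39=47 <60, l++
l=7 r=19: 10+39=49 <60, l++
l=8 r=19: 11+39=50 <60, l++
l=9 r=19: 12+39=51 <60, l++
l=10 r=19: 14+39=53 <60, l++

l=11, r=19, sum=57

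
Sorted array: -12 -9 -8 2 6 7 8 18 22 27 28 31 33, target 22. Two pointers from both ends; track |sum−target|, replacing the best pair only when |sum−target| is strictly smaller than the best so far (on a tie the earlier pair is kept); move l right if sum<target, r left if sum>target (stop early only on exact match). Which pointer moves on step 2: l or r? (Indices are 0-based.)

r

l=0 r=12: -12+33=21 d=1 *, l++
l=1 r=12: -9+33=24 d=2, r--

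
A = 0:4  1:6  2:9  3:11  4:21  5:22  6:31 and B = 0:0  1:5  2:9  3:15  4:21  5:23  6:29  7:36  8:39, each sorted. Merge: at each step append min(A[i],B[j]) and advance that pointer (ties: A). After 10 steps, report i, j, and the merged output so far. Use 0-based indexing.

[i=0,j=0] A[i]=4>B[j]=0 take 0 → j++
[i=0,j=1] A[i]=4<=B[j]=5 take 4 → i++
[i=1,j=1] A[i]=6>B[j]=5 take 5 → j++
[i=1,j=2] A[i]=6<=B[j]=9 take 6 → i++
[i=2,j=2] A[i]=9<=B[j]=9 take 9 → i++
[i=3,j=2] A[i]=11>B[j]=9 take 9 → j++
[i=3,j=3] A[i]=11<=B[j]=15 take 11 → i++
[i=4,j=3] A[i]=21>B[j]=15 take 15 → j++
[i=4,j=4] A[i]=21<=B[j]=21 take 21 → i++
[i=5,j=4] A[i]=22>B[j]=21 take 21 → j++

i=5, j=5, merged so far=[0, 4, 5, 6, 9, 9, 11, 15, 21, 21]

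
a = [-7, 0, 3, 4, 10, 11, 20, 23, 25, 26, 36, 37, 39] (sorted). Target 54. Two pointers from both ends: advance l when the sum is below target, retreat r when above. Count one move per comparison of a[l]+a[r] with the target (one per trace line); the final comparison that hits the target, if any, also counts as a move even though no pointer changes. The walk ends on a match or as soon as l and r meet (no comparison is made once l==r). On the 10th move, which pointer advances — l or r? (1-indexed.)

l

l=1 r=13: -7+39=32 <54, l++
l=2 r=13: 0+39=39 <54, l++
l=3 r=13: 3+39=42 <54, l++
l=4 r=13: 4+39=43 <54, l++
l=5 r=13: 10+39=49 <54, l++
l=6 r=13: 11+39=50 <54, l++
l=7 r=13: 20+39=59 >54, r--
l=7 r=12: 20+37=57 >54, r--
l=7 r=11: 20+36=56 >54, r--
l=7 r=10: 20+26=46 <54, l++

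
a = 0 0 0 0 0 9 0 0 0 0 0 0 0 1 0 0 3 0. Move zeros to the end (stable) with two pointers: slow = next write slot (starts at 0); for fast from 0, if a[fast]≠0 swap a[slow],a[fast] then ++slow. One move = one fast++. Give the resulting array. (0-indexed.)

slow=0 fast=0: a[fast]=0, fast++
slow=0 fast=1: a[fast]=0, fast++
slow=0 fast=2: a[fast]=0, fast++
slow=0 fast=3: a[fast]=0, fast++
slow=0 fast=4: a[fast]=0, fast++
slow=0 fast=5: a[fast]=9≠0 swap→a[0]=9, slow++,fast++
slow=1 fast=6: a[fast]=0, fast++
slow=1 fast=7: a[fast]=0, fast++
slow=1 fast=8: a[fast]=0, fast++
slow=1 fast=9: a[fast]=0, fast++
slow=1 fast=10: a[fast]=0, fast++
slow=1 fast=11: a[fast]=0, fast++
slow=1 fast=12: a[fast]=0, fast++
slow=1 fast=13: a[fast]=1≠0 swap→a[1]=1, slow++,fast++
slow=2 fast=14: a[fast]=0, fast++
slow=2 fast=15: a[fast]=0, fast++
slow=2 fast=16: a[fast]=3≠0 swap→a[2]=3, slow++,fast++
slow=3 fast=17: a[fast]=0, fast++

[9, 1, 3, 0, 0, 0, 0, 0, 0, 0, 0, 0, 0, 0, 0, 0, 0, 0]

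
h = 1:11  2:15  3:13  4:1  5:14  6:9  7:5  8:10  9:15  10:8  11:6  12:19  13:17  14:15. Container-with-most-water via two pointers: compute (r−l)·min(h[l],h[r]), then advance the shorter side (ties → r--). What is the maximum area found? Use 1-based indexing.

max area = 180

[1,14] min(11,15)*13=143 best=143 * → l++
[2,14] min(15,15)*12=180 best=180 * → r--
[2,13] min(15,17)*11=165 best=180 → l++
[3,13] min(13,17)*10=130 best=180 → l++
[4,13] min(1,17)*9=9 best=180 → l++
[5,13] min(14,17)*8=112 best=180 → l++
[6,13] min(9,17)*7=63 best=180 → l++
[7,13] min(5,17)*6=30 best=180 → l++
[8,13] min(10,17)*5=50 best=180 → l++
[9,13] min(15,17)*4=60 best=180 → l++
[10,13] min(8,17)*3=24 best=180 → l++
[11,13] min(6,17)*2=12 best=180 → l++
[12,13] min(19,17)*1=17 best=180 → r--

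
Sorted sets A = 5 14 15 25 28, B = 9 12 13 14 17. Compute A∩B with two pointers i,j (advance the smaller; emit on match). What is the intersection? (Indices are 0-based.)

intersection = [14]

i=0 j=0: 5<9, i++
i=1 j=0: 14>9, j++
i=1 j=1: 14>12, j++
i=1 j=2: 14>13, j++
i=1 j=3: 14==14 emit, i++,j++
i=2 j=4: 15<17, i++
i=3 j=4: 25>17, j++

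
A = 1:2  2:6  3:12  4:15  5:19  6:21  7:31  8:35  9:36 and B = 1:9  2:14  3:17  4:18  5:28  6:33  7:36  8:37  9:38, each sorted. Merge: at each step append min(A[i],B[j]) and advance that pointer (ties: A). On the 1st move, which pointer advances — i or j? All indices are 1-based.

i=1 j=1: A[i]=2<=B[j]=9 take 2, i++

i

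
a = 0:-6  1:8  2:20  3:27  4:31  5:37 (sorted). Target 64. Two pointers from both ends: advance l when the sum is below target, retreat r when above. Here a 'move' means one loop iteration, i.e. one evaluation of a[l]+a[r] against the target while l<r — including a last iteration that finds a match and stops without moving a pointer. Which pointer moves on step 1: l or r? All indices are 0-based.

l

l=0 r=5: -6+37=31 <64, l++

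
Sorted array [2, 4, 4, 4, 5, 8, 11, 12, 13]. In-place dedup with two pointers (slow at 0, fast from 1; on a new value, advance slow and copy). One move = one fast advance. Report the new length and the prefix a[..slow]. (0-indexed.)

slow=0 fast=1: a[fast]=4≠a[slow]=2 write a[1]=4, slow++,fast++
slow=1 fast=2: a[fast]=4=a[slow] dup, fast++
slow=1 fast=3: a[fast]=4=a[slow] dup, fast++
slow=1 fast=4: a[fast]=5≠a[slow]=4 write a[2]=5, slow++,fast++
slow=2 fast=5: a[fast]=8≠a[slow]=5 write a[3]=8, slow++,fast++
slow=3 fast=6: a[fast]=11≠a[slow]=8 write a[4]=11, slow++,fast++
slow=4 fast=7: a[fast]=12≠a[slow]=11 write a[5]=12, slow++,fast++
slow=5 fast=8: a[fast]=13≠a[slow]=12 write a[6]=13, slow++,fast++

length 7; prefix = [2, 4, 5, 8, 11, 12, 13]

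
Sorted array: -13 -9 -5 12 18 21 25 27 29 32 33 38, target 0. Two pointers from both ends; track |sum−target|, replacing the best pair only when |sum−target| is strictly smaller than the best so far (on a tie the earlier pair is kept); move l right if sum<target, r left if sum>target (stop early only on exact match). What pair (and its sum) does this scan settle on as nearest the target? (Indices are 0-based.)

pair (-13, 12) with sum -1 (|Δ|=1)

[0,11] -13+38=25 d=25 * → r--
[0,10] -13+33=20 d=20 * → r--
[0,9] -13+32=19 d=19 * → r--
[0,8] -13+29=16 d=16 * → r--
[0,7] -13+27=14 d=14 * → r--
[0,6] -13+25=12 d=12 * → r--
[0,5] -13+21=8 d=8 * → r--
[0,4] -13+18=5 d=5 * → r--
[0,3] -13+12=-1 d=1 * → l++
[1,3] -9+12=3 d=3 → r--
[1,2] -9+-5=-14 d=14 → l++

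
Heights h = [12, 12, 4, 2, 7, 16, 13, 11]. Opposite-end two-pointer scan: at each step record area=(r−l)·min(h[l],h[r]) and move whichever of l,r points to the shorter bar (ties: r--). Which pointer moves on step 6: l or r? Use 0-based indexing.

[0,7] min(12,11)*7=77 best=77 * → r--
[0,6] min(12,13)*6=72 best=77 → l++
[1,6] min(12,13)*5=60 best=77 → l++
[2,6] min(4,13)*4=16 best=77 → l++
[3,6] min(2,13)*3=6 best=77 → l++
[4,6] min(7,13)*2=14 best=77 → l++

l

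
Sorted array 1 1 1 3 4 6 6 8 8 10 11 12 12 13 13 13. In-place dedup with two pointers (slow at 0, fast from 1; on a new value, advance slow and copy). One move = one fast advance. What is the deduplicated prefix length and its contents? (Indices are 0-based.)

length 9; prefix = [1, 3, 4, 6, 8, 10, 11, 12, 13]

slow=0 fast=1: a[fast]=1=a[slow] dup, fast++
slow=0 fast=2: a[fast]=1=a[slow] dup, fast++
slow=0 fast=3: a[fast]=3≠a[slow]=1 write a[1]=3, slow++,fast++
slow=1 fast=4: a[fast]=4≠a[slow]=3 write a[2]=4, slow++,fast++
slow=2 fast=5: a[fast]=6≠a[slow]=4 write a[3]=6, slow++,fast++
slow=3 fast=6: a[fast]=6=a[slow] dup, fast++
slow=3 fast=7: a[fast]=8≠a[slow]=6 write a[4]=8, slow++,fast++
slow=4 fast=8: a[fast]=8=a[slow] dup, fast++
slow=4 fast=9: a[fast]=10≠a[slow]=8 write a[5]=10, slow++,fast++
slow=5 fast=10: a[fast]=11≠a[slow]=10 write a[6]=11, slow++,fast++
slow=6 fast=11: a[fast]=12≠a[slow]=11 write a[7]=12, slow++,fast++
slow=7 fast=12: a[fast]=12=a[slow] dup, fast++
slow=7 fast=13: a[fast]=13≠a[slow]=12 write a[8]=13, slow++,fast++
slow=8 fast=14: a[fast]=13=a[slow] dup, fast++
slow=8 fast=15: a[fast]=13=a[slow] dup, fast++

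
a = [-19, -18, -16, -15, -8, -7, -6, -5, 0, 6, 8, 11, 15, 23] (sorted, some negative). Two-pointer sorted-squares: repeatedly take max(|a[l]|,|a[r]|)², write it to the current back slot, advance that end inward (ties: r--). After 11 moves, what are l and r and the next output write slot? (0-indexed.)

l=6, r=8, next write slot=2

[0,13] |-19|<=|23| out[13]=529 → r--
[0,12] |-19|>|15| out[12]=361 → l++
[1,12] |-18|>|15| out[11]=324 → l++
[2,12] |-16|>|15| out[10]=256 → l++
[3,12] |-15|<=|15| out[9]=225 → r--
[3,11] |-15|>|11| out[8]=225 → l++
[4,11] |-8|<=|11| out[7]=121 → r--
[4,10] |-8|<=|8| out[6]=64 → r--
[4,9] |-8|>|6| out[5]=64 → l++
[5,9] |-7|>|6| out[4]=49 → l++
[6,9] |-6|<=|6| out[3]=36 → r--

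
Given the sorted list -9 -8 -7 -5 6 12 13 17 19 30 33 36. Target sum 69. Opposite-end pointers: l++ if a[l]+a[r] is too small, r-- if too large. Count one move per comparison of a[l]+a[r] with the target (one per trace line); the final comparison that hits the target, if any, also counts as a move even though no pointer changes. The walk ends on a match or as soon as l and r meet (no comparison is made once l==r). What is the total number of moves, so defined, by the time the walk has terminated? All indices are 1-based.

11 moves

l=1 r=12: -9+36=27 <69, l++
l=2 r=12: -8+36=28 <69, l++
l=3 r=12: -7+36=29 <69, l++
l=4 r=12: -5+36=31 <69, l++
l=5 r=12: 6+36=42 <69, l++
l=6 r=12: 12+36=48 <69, l++
l=7 r=12: 13+36=49 <69, l++
l=8 r=12: 17+36=53 <69, l++
l=9 r=12: 19+36=55 <69, l++
l=10 r=12: 30+36=66 <69, l++
l=11 r=12: 33+36=69, found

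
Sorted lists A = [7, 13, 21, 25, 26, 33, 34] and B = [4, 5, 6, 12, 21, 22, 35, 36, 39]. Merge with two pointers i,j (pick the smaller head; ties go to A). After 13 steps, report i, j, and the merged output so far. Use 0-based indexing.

i=7, j=6, merged so far=[4, 5, 6, 7, 12, 13, 21, 21, 22, 25, 26, 33, 34]

[i=0,j=0] A[i]=7>B[j]=4 take 4 → j++
[i=0,j=1] A[i]=7>B[j]=5 take 5 → j++
[i=0,j=2] A[i]=7>B[j]=6 take 6 → j++
[i=0,j=3] A[i]=7<=B[j]=12 take 7 → i++
[i=1,j=3] A[i]=13>B[j]=12 take 12 → j++
[i=1,j=4] A[i]=13<=B[j]=21 take 13 → i++
[i=2,j=4] A[i]=21<=B[j]=21 take 21 → i++
[i=3,j=4] A[i]=25>B[j]=21 take 21 → j++
[i=3,j=5] A[i]=25>B[j]=22 take 22 → j++
[i=3,j=6] A[i]=25<=B[j]=35 take 25 → i++
[i=4,j=6] A[i]=26<=B[j]=35 take 26 → i++
[i=5,j=6] A[i]=33<=B[j]=35 take 33 → i++
[i=6,j=6] A[i]=34<=B[j]=35 take 34 → i++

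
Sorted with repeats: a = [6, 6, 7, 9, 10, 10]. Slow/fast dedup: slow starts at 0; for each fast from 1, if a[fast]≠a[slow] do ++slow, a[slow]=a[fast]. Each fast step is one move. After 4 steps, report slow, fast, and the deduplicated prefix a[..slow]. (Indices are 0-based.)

slow=0 fast=1: a[fast]=6=a[slow] dup, fast++
slow=0 fast=2: a[fast]=7≠a[slow]=6 write a[1]=7, slow++,fast++
slow=1 fast=3: a[fast]=9≠a[slow]=7 write a[2]=9, slow++,fast++
slow=2 fast=4: a[fast]=10≠a[slow]=9 write a[3]=10, slow++,fast++

slow=3, fast=5, prefix=[6, 7, 9, 10]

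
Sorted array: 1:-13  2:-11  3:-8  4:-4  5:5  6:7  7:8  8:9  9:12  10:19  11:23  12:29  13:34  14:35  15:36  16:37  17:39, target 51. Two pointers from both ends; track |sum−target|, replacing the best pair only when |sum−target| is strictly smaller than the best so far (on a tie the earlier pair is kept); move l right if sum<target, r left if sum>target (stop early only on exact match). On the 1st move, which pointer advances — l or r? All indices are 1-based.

l

l=1 r=17: -13+39=26 d=25 *, l++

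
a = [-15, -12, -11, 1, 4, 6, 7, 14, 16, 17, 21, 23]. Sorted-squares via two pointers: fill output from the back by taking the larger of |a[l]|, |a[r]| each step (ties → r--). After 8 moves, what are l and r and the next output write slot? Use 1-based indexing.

l=4, r=7, next write slot=4

[1,12] |-15|<=|23| out[12]=529 → r--
[1,11] |-15|<=|21| out[11]=441 → r--
[1,10] |-15|<=|17| out[10]=289 → r--
[1,9] |-15|<=|16| out[9]=256 → r--
[1,8] |-15|>|14| out[8]=225 → l++
[2,8] |-12|<=|14| out[7]=196 → r--
[2,7] |-12|>|7| out[6]=144 → l++
[3,7] |-11|>|7| out[5]=121 → l++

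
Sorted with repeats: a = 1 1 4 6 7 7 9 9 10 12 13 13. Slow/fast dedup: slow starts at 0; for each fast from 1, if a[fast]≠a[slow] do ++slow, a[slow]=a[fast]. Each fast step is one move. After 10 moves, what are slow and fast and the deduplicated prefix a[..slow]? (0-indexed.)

slow=0 fast=1: a[fast]=1=a[slow] dup, fast++
slow=0 fast=2: a[fast]=4≠a[slow]=1 write a[1]=4, slow++,fast++
slow=1 fast=3: a[fast]=6≠a[slow]=4 write a[2]=6, slow++,fast++
slow=2 fast=4: a[fast]=7≠a[slow]=6 write a[3]=7, slow++,fast++
slow=3 fast=5: a[fast]=7=a[slow] dup, fast++
slow=3 fast=6: a[fast]=9≠a[slow]=7 write a[4]=9, slow++,fast++
slow=4 fast=7: a[fast]=9=a[slow] dup, fast++
slow=4 fast=8: a[fast]=10≠a[slow]=9 write a[5]=10, slow++,fast++
slow=5 fast=9: a[fast]=12≠a[slow]=10 write a[6]=12, slow++,fast++
slow=6 fast=10: a[fast]=13≠a[slow]=12 write a[7]=13, slow++,fast++

slow=7, fast=11, prefix=[1, 4, 6, 7, 9, 10, 12, 13]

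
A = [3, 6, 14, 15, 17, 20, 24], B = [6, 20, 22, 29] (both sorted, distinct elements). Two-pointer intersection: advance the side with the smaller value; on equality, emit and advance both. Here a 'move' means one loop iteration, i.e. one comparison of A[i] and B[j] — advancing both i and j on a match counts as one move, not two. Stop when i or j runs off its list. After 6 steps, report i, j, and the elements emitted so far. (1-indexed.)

[i=1,j=1] 3<6 → i++
[i=2,j=1] 6==6 emit → i++,j++
[i=3,j=2] 14<20 → i++
[i=4,j=2] 15<20 → i++
[i=5,j=2] 17<20 → i++
[i=6,j=2] 20==20 emit → i++,j++

i=7, j=3, emitted=[6, 20]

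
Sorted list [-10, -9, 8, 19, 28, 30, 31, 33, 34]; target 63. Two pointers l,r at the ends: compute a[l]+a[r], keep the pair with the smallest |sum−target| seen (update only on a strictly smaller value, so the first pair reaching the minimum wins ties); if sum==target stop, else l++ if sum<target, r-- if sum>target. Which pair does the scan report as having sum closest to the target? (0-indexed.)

[0,8] -10+34=24 d=39 * → l++
[1,8] -9+34=25 d=38 * → l++
[2,8] 8+34=42 d=21 * → l++
[3,8] 19+34=53 d=10 * → l++
[4,8] 28+34=62 d=1 * → l++
[5,8] 30+34=64 d=1 → r--
[5,7] 30+33=63 d=0 * → stop

pair (30, 33) with sum 63 (|Δ|=0)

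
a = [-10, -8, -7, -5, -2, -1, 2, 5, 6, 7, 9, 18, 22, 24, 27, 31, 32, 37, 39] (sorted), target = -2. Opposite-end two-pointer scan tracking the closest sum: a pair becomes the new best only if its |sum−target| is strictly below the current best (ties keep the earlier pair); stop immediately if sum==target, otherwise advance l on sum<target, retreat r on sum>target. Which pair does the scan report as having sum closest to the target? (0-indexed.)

pair (-8, 6) with sum -2 (|Δ|=0)

[0,18] -10+39=29 d=31 * → r--
[0,17] -10+37=27 d=29 * → r--
[0,16] -10+32=22 d=24 * → r--
[0,15] -10+31=21 d=23 * → r--
[0,14] -10+27=17 d=19 * → r--
[0,13] -10+24=14 d=16 * → r--
[0,12] -10+22=12 d=14 * → r--
[0,11] -10+18=8 d=10 * → r--
[0,10] -10+9=-1 d=1 * → r--
[0,9] -10+7=-3 d=1 → l++
[1,9] -8+7=-1 d=1 → r--
[1,8] -8+6=-2 d=0 * → stop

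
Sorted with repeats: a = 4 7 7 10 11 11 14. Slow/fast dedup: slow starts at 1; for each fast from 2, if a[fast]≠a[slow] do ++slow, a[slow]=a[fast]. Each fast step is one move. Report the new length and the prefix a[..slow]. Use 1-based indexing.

length 5; prefix = [4, 7, 10, 11, 14]

(s=1,f=2) a[fast]=7≠a[slow]=4 write a[2]=7 → slow++,fast++
(s=2,f=3) a[fast]=7=a[slow] dup → fast++
(s=2,f=4) a[fast]=10≠a[slow]=7 write a[3]=10 → slow++,fast++
(s=3,f=5) a[fast]=11≠a[slow]=10 write a[4]=11 → slow++,fast++
(s=4,f=6) a[fast]=11=a[slow] dup → fast++
(s=4,f=7) a[fast]=14≠a[slow]=11 write a[5]=14 → slow++,fast++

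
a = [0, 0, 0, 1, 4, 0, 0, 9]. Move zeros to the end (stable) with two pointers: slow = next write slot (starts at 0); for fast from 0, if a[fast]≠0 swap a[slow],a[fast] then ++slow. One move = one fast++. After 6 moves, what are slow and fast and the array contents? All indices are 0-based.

(s=0,f=0) a[fast]=0 → fast++
(s=0,f=1) a[fast]=0 → fast++
(s=0,f=2) a[fast]=0 → fast++
(s=0,f=3) a[fast]=1≠0 swap→a[0]=1 → slow++,fast++
(s=1,f=4) a[fast]=4≠0 swap→a[1]=4 → slow++,fast++
(s=2,f=5) a[fast]=0 → fast++

slow=2, fast=6, a=[1, 4, 0, 0, 0, 0, 0, 9]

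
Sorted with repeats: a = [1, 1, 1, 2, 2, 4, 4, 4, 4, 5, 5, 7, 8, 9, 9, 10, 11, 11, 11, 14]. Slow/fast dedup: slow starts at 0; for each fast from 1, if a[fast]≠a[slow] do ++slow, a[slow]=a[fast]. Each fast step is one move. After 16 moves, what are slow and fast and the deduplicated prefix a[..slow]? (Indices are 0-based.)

slow=0 fast=1: a[fast]=1=a[slow] dup, fast++
slow=0 fast=2: a[fast]=1=a[slow] dup, fast++
slow=0 fast=3: a[fast]=2≠a[slow]=1 write a[1]=2, slow++,fast++
slow=1 fast=4: a[fast]=2=a[slow] dup, fast++
slow=1 fast=5: a[fast]=4≠a[slow]=2 write a[2]=4, slow++,fast++
slow=2 fast=6: a[fast]=4=a[slow] dup, fast++
slow=2 fast=7: a[fast]=4=a[slow] dup, fast++
slow=2 fast=8: a[fast]=4=a[slow] dup, fast++
slow=2 fast=9: a[fast]=5≠a[slow]=4 write a[3]=5, slow++,fast++
slow=3 fast=10: a[fast]=5=a[slow] dup, fast++
slow=3 fast=11: a[fast]=7≠a[slow]=5 write a[4]=7, slow++,fast++
slow=4 fast=12: a[fast]=8≠a[slow]=7 write a[5]=8, slow++,fast++
slow=5 fast=13: a[fast]=9≠a[slow]=8 write a[6]=9, slow++,fast++
slow=6 fast=14: a[fast]=9=a[slow] dup, fast++
slow=6 fast=15: a[fast]=10≠a[slow]=9 write a[7]=10, slow++,fast++
slow=7 fast=16: a[fast]=11≠a[slow]=10 write a[8]=11, slow++,fast++

slow=8, fast=17, prefix=[1, 2, 4, 5, 7, 8, 9, 10, 11]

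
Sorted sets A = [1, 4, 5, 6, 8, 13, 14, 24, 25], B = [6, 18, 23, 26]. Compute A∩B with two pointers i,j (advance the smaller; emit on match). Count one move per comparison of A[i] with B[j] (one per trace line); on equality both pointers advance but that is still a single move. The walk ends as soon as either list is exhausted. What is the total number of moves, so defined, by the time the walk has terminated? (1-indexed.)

i=1 j=1: 1<6, i++
i=2 j=1: 4<6, i++
i=3 j=1: 5<6, i++
i=4 j=1: 6==6 emit, i++,j++
i=5 j=2: 8<18, i++
i=6 j=2: 13<18, i++
i=7 j=2: 14<18, i++
i=8 j=2: 24>18, j++
i=8 j=3: 24>23, j++
i=8 j=4: 24<26, i++
i=9 j=4: 25<26, i++

11 moves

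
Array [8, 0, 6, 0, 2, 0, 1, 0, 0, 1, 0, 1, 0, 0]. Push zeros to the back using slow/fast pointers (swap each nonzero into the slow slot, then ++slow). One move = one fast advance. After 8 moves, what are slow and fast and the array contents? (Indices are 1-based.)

slow=5, fast=9, a=[8, 6, 2, 1, 0, 0, 0, 0, 0, 1, 0, 1, 0, 0]

(s=1,f=1) a[fast]=8≠0 swap→a[1]=8 → slow++,fast++
(s=2,f=2) a[fast]=0 → fast++
(s=2,f=3) a[fast]=6≠0 swap→a[2]=6 → slow++,fast++
(s=3,f=4) a[fast]=0 → fast++
(s=3,f=5) a[fast]=2≠0 swap→a[3]=2 → slow++,fast++
(s=4,f=6) a[fast]=0 → fast++
(s=4,f=7) a[fast]=1≠0 swap→a[4]=1 → slow++,fast++
(s=5,f=8) a[fast]=0 → fast++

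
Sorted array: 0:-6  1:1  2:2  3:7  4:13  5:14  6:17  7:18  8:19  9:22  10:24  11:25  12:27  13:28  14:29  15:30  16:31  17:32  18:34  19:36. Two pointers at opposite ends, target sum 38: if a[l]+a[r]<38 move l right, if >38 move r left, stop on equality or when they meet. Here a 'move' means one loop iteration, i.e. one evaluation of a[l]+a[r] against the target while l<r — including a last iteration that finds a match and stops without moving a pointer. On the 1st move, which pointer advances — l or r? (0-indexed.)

[0,19] -6+36=30 <38 → l++

l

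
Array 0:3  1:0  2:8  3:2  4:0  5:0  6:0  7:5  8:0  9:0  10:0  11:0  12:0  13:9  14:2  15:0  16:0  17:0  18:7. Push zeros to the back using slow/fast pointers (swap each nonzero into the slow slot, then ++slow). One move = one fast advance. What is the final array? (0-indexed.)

[3, 8, 2, 5, 9, 2, 7, 0, 0, 0, 0, 0, 0, 0, 0, 0, 0, 0, 0]

slow=0 fast=0: a[fast]=3≠0 swap→a[0]=3, slow++,fast++
slow=1 fast=1: a[fast]=0, fast++
slow=1 fast=2: a[fast]=8≠0 swap→a[1]=8, slow++,fast++
slow=2 fast=3: a[fast]=2≠0 swap→a[2]=2, slow++,fast++
slow=3 fast=4: a[fast]=0, fast++
slow=3 fast=5: a[fast]=0, fast++
slow=3 fast=6: a[fast]=0, fast++
slow=3 fast=7: a[fast]=5≠0 swap→a[3]=5, slow++,fast++
slow=4 fast=8: a[fast]=0, fast++
slow=4 fast=9: a[fast]=0, fast++
slow=4 fast=10: a[fast]=0, fast++
slow=4 fast=11: a[fast]=0, fast++
slow=4 fast=12: a[fast]=0, fast++
slow=4 fast=13: a[fast]=9≠0 swap→a[4]=9, slow++,fast++
slow=5 fast=14: a[fast]=2≠0 swap→a[5]=2, slow++,fast++
slow=6 fast=15: a[fast]=0, fast++
slow=6 fast=16: a[fast]=0, fast++
slow=6 fast=17: a[fast]=0, fast++
slow=6 fast=18: a[fast]=7≠0 swap→a[6]=7, slow++,fast++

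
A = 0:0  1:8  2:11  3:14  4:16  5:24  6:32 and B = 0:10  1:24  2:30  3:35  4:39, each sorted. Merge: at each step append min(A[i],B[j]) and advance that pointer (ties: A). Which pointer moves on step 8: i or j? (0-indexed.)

i=0 j=0: A[i]=0<=B[j]=10 take 0, i++
i=1 j=0: A[i]=8<=B[j]=10 take 8, i++
i=2 j=0: A[i]=11>B[j]=10 take 10, j++
i=2 j=1: A[i]=11<=B[j]=24 take 11, i++
i=3 j=1: A[i]=14<=B[j]=24 take 14, i++
i=4 j=1: A[i]=16<=B[j]=24 take 16, i++
i=5 j=1: A[i]=24<=B[j]=24 take 24, i++
i=6 j=1: A[i]=32>B[j]=24 take 24, j++

j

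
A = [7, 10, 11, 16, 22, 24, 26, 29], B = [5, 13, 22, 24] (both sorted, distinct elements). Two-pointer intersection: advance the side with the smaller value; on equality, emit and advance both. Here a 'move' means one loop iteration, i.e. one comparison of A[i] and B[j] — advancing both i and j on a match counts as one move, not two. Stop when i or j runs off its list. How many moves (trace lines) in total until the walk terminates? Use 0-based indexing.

8 moves

[i=0,j=0] 7>5 → j++
[i=0,j=1] 7<13 → i++
[i=1,j=1] 10<13 → i++
[i=2,j=1] 11<13 → i++
[i=3,j=1] 16>13 → j++
[i=3,j=2] 16<22 → i++
[i=4,j=2] 22==22 emit → i++,j++
[i=5,j=3] 24==24 emit → i++,j++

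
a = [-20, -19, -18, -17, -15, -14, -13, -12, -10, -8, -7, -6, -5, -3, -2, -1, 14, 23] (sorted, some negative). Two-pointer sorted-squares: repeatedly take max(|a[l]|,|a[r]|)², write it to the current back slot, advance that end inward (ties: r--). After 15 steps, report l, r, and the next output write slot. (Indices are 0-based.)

l=13, r=15, next write slot=2

[0,17] |-20|<=|23| out[17]=529 → r--
[0,16] |-20|>|14| out[16]=400 → l++
[1,16] |-19|>|14| out[15]=361 → l++
[2,16] |-18|>|14| out[14]=324 → l++
[3,16] |-17|>|14| out[13]=289 → l++
[4,16] |-15|>|14| out[12]=225 → l++
[5,16] |-14|<=|14| out[11]=196 → r--
[5,15] |-14|>|-1| out[10]=196 → l++
[6,15] |-13|>|-1| out[9]=169 → l++
[7,15] |-12|>|-1| out[8]=144 → l++
[8,15] |-10|>|-1| out[7]=100 → l++
[9,15] |-8|>|-1| out[6]=64 → l++
[10,15] |-7|>|-1| out[5]=49 → l++
[11,15] |-6|>|-1| out[4]=36 → l++
[12,15] |-5|>|-1| out[3]=25 → l++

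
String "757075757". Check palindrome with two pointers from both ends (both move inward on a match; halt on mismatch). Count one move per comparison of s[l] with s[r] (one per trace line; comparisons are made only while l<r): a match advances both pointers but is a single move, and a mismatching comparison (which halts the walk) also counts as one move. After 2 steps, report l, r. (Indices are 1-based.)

[1,9] '7'=='7' → l++,r--
[2,8] '5'=='5' → l++,r--

l=3, r=7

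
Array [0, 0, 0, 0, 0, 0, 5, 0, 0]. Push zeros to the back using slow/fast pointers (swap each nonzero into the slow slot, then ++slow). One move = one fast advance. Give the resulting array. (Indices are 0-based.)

[5, 0, 0, 0, 0, 0, 0, 0, 0]

(s=0,f=0) a[fast]=0 → fast++
(s=0,f=1) a[fast]=0 → fast++
(s=0,f=2) a[fast]=0 → fast++
(s=0,f=3) a[fast]=0 → fast++
(s=0,f=4) a[fast]=0 → fast++
(s=0,f=5) a[fast]=0 → fast++
(s=0,f=6) a[fast]=5≠0 swap→a[0]=5 → slow++,fast++
(s=1,f=7) a[fast]=0 → fast++
(s=1,f=8) a[fast]=0 → fast++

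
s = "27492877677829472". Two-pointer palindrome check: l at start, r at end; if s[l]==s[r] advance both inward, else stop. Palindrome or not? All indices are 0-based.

[0,16] '2'=='2' → l++,r--
[1,15] '7'=='7' → l++,r--
[2,14] '4'=='4' → l++,r--
[3,13] '9'=='9' → l++,r--
[4,12] '2'=='2' → l++,r--
[5,11] '8'=='8' → l++,r--
[6,10] '7'=='7' → l++,r--
[7,9] '7'=='7' → l++,r--

palindrome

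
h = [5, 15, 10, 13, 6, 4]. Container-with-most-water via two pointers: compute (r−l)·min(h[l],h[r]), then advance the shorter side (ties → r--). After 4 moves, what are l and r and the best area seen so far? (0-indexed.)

[0,5] min(5,4)*5=20 best=20 * → r--
[0,4] min(5,6)*4=20 best=20 → l++
[1,4] min(15,6)*3=18 best=20 → r--
[1,3] min(15,13)*2=26 best=26 * → r--

l=1, r=2, best area=26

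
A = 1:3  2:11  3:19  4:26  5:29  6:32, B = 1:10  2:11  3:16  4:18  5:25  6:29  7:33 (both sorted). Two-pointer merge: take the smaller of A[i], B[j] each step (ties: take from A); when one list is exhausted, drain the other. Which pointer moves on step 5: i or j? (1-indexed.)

j

[i=1,j=1] A[i]=3<=B[j]=10 take 3 → i++
[i=2,j=1] A[i]=11>B[j]=10 take 10 → j++
[i=2,j=2] A[i]=11<=B[j]=11 take 11 → i++
[i=3,j=2] A[i]=19>B[j]=11 take 11 → j++
[i=3,j=3] A[i]=19>B[j]=16 take 16 → j++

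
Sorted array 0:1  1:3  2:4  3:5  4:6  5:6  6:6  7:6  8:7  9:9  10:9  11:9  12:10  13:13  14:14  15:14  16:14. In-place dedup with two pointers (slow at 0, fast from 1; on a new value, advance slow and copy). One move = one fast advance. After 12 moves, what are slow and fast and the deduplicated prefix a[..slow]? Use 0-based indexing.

slow=0 fast=1: a[fast]=3≠a[slow]=1 write a[1]=3, slow++,fast++
slow=1 fast=2: a[fast]=4≠a[slow]=3 write a[2]=4, slow++,fast++
slow=2 fast=3: a[fast]=5≠a[slow]=4 write a[3]=5, slow++,fast++
slow=3 fast=4: a[fast]=6≠a[slow]=5 write a[4]=6, slow++,fast++
slow=4 fast=5: a[fast]=6=a[slow] dup, fast++
slow=4 fast=6: a[fast]=6=a[slow] dup, fast++
slow=4 fast=7: a[fast]=6=a[slow] dup, fast++
slow=4 fast=8: a[fast]=7≠a[slow]=6 write a[5]=7, slow++,fast++
slow=5 fast=9: a[fast]=9≠a[slow]=7 write a[6]=9, slow++,fast++
slow=6 fast=10: a[fast]=9=a[slow] dup, fast++
slow=6 fast=11: a[fast]=9=a[slow] dup, fast++
slow=6 fast=12: a[fast]=10≠a[slow]=9 write a[7]=10, slow++,fast++

slow=7, fast=13, prefix=[1, 3, 4, 5, 6, 7, 9, 10]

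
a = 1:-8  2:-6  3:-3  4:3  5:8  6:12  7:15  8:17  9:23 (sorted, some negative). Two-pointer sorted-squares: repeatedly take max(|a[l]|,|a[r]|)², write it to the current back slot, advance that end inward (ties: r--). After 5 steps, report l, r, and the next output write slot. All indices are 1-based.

l=1, r=4, next write slot=4

l=1 r=9: |-8|<=|23| out[9]=529, r--
l=1 r=8: |-8|<=|17| out[8]=289, r--
l=1 r=7: |-8|<=|15| out[7]=225, r--
l=1 r=6: |-8|<=|12| out[6]=144, r--
l=1 r=5: |-8|<=|8| out[5]=64, r--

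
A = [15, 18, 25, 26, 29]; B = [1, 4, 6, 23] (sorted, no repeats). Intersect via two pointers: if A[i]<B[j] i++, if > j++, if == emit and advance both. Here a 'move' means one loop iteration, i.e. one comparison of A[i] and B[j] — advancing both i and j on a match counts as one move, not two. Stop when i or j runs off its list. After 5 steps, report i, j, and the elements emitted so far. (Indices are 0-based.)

[i=0,j=0] 15>1 → j++
[i=0,j=1] 15>4 → j++
[i=0,j=2] 15>6 → j++
[i=0,j=3] 15<23 → i++
[i=1,j=3] 18<23 → i++

i=2, j=3, emitted=[]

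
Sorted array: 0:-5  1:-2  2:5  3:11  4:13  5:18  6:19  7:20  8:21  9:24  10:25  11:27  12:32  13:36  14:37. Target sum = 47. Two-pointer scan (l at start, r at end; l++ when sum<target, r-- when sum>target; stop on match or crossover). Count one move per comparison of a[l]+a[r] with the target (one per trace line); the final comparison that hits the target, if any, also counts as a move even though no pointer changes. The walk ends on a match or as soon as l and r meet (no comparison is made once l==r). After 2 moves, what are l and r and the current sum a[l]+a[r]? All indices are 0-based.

[0,14] -5+37=32 <47 → l++
[1,14] -2+37=35 <47 → l++

l=2, r=14, sum=42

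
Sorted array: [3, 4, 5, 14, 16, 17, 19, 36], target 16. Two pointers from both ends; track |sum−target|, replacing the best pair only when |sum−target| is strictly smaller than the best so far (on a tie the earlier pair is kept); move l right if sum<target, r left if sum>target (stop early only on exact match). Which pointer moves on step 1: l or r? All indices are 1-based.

r

l=1 r=8: 3+36=39 d=23 *, r--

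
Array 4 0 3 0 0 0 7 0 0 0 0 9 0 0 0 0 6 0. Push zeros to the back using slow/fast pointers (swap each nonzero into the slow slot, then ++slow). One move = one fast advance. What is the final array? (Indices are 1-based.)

(s=1,f=1) a[fast]=4≠0 swap→a[1]=4 → slow++,fast++
(s=2,f=2) a[fast]=0 → fast++
(s=2,f=3) a[fast]=3≠0 swap→a[2]=3 → slow++,fast++
(s=3,f=4) a[fast]=0 → fast++
(s=3,f=5) a[fast]=0 → fast++
(s=3,f=6) a[fast]=0 → fast++
(s=3,f=7) a[fast]=7≠0 swap→a[3]=7 → slow++,fast++
(s=4,f=8) a[fast]=0 → fast++
(s=4,f=9) a[fast]=0 → fast++
(s=4,f=10) a[fast]=0 → fast++
(s=4,f=11) a[fast]=0 → fast++
(s=4,f=12) a[fast]=9≠0 swap→a[4]=9 → slow++,fast++
(s=5,f=13) a[fast]=0 → fast++
(s=5,f=14) a[fast]=0 → fast++
(s=5,f=15) a[fast]=0 → fast++
(s=5,f=16) a[fast]=0 → fast++
(s=5,f=17) a[fast]=6≠0 swap→a[5]=6 → slow++,fast++
(s=6,f=18) a[fast]=0 → fast++

[4, 3, 7, 9, 6, 0, 0, 0, 0, 0, 0, 0, 0, 0, 0, 0, 0, 0]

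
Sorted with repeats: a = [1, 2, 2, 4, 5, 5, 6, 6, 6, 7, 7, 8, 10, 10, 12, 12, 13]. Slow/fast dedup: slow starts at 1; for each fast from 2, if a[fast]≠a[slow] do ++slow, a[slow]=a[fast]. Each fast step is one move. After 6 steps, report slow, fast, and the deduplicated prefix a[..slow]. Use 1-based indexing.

slow=5, fast=8, prefix=[1, 2, 4, 5, 6]

(s=1,f=2) a[fast]=2≠a[slow]=1 write a[2]=2 → slow++,fast++
(s=2,f=3) a[fast]=2=a[slow] dup → fast++
(s=2,f=4) a[fast]=4≠a[slow]=2 write a[3]=4 → slow++,fast++
(s=3,f=5) a[fast]=5≠a[slow]=4 write a[4]=5 → slow++,fast++
(s=4,f=6) a[fast]=5=a[slow] dup → fast++
(s=4,f=7) a[fast]=6≠a[slow]=5 write a[5]=6 → slow++,fast++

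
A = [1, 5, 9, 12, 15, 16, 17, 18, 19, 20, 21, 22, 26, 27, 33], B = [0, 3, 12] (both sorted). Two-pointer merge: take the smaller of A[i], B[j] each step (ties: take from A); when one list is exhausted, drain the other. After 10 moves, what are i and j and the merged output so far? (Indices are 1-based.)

i=8, j=4, merged so far=[0, 1, 3, 5, 9, 12, 12, 15, 16, 17]

[i=1,j=1] A[i]=1>B[j]=0 take 0 → j++
[i=1,j=2] A[i]=1<=B[j]=3 take 1 → i++
[i=2,j=2] A[i]=5>B[j]=3 take 3 → j++
[i=2,j=3] A[i]=5<=B[j]=12 take 5 → i++
[i=3,j=3] A[i]=9<=B[j]=12 take 9 → i++
[i=4,j=3] A[i]=12<=B[j]=12 take 12 → i++
[i=5,j=3] A[i]=15>B[j]=12 take 12 → j++
[i=5,j=4] B done, take A[i]=15 → i++
[i=6,j=4] B done, take A[i]=16 → i++
[i=7,j=4] B done, take A[i]=17 → i++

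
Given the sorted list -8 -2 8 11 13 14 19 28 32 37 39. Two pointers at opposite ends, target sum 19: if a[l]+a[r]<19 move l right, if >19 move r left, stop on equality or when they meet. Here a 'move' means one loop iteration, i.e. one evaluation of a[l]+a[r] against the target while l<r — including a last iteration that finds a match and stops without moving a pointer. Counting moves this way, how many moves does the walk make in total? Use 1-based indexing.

[1,11] -8+39=31 >19 → r--
[1,10] -8+37=29 >19 → r--
[1,9] -8+32=24 >19 → r--
[1,8] -8+28=20 >19 → r--
[1,7] -8+19=11 <19 → l++
[2,7] -2+19=17 <19 → l++
[3,7] 8+19=27 >19 → r--
[3,6] 8+14=22 >19 → r--
[3,5] 8+13=21 >19 → r--
[3,4] 8+11=19 → found

10 moves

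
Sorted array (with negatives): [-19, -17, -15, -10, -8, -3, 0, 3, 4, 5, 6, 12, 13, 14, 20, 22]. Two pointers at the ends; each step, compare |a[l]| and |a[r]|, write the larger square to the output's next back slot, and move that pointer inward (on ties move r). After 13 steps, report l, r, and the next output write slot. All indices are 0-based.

l=5, r=7, next write slot=2

l=0 r=15: |-19|<=|22| out[15]=484, r--
l=0 r=14: |-19|<=|20| out[14]=400, r--
l=0 r=13: |-19|>|14| out[13]=361, l++
l=1 r=13: |-17|>|14| out[12]=289, l++
l=2 r=13: |-15|>|14| out[11]=225, l++
l=3 r=13: |-10|<=|14| out[10]=196, r--
l=3 r=12: |-10|<=|13| out[9]=169, r--
l=3 r=11: |-10|<=|12| out[8]=144, r--
l=3 r=10: |-10|>|6| out[7]=100, l++
l=4 r=10: |-8|>|6| out[6]=64, l++
l=5 r=10: |-3|<=|6| out[5]=36, r--
l=5 r=9: |-3|<=|5| out[4]=25, r--
l=5 r=8: |-3|<=|4| out[3]=16, r--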